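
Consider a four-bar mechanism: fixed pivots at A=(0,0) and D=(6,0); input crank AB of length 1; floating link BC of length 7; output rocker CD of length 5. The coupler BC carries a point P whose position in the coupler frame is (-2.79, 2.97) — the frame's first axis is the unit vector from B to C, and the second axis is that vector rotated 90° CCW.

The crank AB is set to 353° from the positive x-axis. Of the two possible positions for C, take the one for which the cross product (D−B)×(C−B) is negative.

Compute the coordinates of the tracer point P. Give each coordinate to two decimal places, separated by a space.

1.06 3.95

A=(0,0), D=(6.00,0)
B = A + 1.00·(cos353°, sin353°) = (0.9925, -0.1219)
|BD| = 5.0089
circle(B,7.00) ∩ circle(D,5.00): a=4.9002, h=4.9988
  candidates: C₊=(5.7697,4.9947) cross=25.039; C₋=(6.0129,-5.0000) cross=-25.039
  mode - wants cross < 0 → take C=(6.0129,-5.0000) (cross=-25.039)
ex = (C−B)/|BC| = (0.7172,-0.6969); ey = (0.6969,0.7172)
P = B + -2.79·ex + 2.97·ey = (1.0613,3.9525)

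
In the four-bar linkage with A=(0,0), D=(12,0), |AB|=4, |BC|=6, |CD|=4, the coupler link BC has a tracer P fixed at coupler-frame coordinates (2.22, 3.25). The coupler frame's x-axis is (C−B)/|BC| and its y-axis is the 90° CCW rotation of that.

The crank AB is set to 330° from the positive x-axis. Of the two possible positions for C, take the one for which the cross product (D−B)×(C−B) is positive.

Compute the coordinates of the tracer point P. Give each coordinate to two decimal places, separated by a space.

A=(0,0), D=(12.00,0)
B = A + 4.00·(cos330°, sin330°) = (3.4641, -2.0000)
|BD| = 8.7671
circle(B,6.00) ∩ circle(D,4.00): a=5.5242, h=2.3417
  candidates: C₊=(8.3084,1.5402) cross=20.530; C₋=(9.3768,-3.0197) cross=-20.530
  mode + wants cross > 0 → take C=(8.3084,1.5402) (cross=20.530)
ex = (C−B)/|BC| = (0.8074,0.5900); ey = (-0.5900,0.8074)
P = B + 2.22·ex + 3.25·ey = (3.3389,1.9339)

3.34 1.93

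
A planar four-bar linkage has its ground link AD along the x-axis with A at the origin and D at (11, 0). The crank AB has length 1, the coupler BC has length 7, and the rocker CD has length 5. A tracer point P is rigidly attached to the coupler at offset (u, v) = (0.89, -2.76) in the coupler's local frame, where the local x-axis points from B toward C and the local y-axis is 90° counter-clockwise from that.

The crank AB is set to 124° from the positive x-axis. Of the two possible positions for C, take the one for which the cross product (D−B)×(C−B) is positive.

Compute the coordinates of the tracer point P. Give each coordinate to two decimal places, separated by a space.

0.73 -1.77

A=(0,0), D=(11.00,0)
B = A + 1.00·(cos124°, sin124°) = (-0.5592, 0.8290)
|BD| = 11.5889
circle(B,7.00) ∩ circle(D,5.00): a=6.8299, h=1.5337
  candidates: C₊=(6.3629,1.8702) cross=17.774; C₋=(6.1435,-1.1893) cross=-17.774
  mode + wants cross > 0 → take C=(6.3629,1.8702) (cross=17.774)
ex = (C−B)/|BC| = (0.9889,0.1487); ey = (-0.1487,0.9889)
P = B + 0.89·ex + -2.76·ey = (0.7314,-1.7679)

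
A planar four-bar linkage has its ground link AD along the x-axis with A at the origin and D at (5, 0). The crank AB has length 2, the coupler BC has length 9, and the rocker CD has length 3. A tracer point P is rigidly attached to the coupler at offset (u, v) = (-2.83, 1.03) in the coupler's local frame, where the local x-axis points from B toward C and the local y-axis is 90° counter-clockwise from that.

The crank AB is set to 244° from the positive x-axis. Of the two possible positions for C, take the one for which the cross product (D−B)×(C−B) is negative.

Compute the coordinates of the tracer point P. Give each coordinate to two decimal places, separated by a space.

-3.84 -1.27

A=(0,0), D=(5.00,0)
B = A + 2.00·(cos244°, sin244°) = (-0.8767, -1.7976)
|BD| = 6.1455
circle(B,9.00) ∩ circle(D,3.00): a=8.9307, h=1.1148
  candidates: C₊=(7.3373,1.8807) cross=6.851; C₋=(7.9894,-0.2514) cross=-6.851
  mode - wants cross < 0 → take C=(7.9894,-0.2514) (cross=-6.851)
ex = (C−B)/|BC| = (0.9851,0.1718); ey = (-0.1718,0.9851)
P = B + -2.83·ex + 1.03·ey = (-3.8416,-1.2691)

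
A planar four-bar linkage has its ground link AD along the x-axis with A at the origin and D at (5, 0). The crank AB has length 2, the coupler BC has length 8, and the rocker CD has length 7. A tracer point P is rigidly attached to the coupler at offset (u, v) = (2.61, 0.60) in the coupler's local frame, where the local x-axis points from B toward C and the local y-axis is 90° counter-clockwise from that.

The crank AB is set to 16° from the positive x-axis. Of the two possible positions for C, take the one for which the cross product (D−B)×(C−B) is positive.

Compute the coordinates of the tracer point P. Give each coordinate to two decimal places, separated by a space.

A=(0,0), D=(5.00,0)
B = A + 2.00·(cos16°, sin16°) = (1.9225, 0.5513)
|BD| = 3.1265
circle(B,8.00) ∩ circle(D,7.00): a=3.9621, h=6.9499
  candidates: C₊=(7.0480,6.6937) cross=21.729; C₋=(4.5971,-6.9884) cross=-21.729
  mode + wants cross > 0 → take C=(7.0480,6.6937) (cross=21.729)
ex = (C−B)/|BC| = (0.6407,0.7678); ey = (-0.7678,0.6407)
P = B + 2.61·ex + 0.60·ey = (3.1340,2.9397)

3.13 2.94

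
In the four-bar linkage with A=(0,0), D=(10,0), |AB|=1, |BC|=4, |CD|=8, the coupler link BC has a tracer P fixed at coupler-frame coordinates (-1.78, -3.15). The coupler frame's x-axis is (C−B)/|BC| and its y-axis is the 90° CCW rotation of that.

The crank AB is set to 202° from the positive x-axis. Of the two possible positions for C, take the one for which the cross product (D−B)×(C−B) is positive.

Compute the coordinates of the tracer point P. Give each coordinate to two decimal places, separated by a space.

-0.45 -3.96

A=(0,0), D=(10.00,0)
B = A + 1.00·(cos202°, sin202°) = (-0.9272, -0.3746)
|BD| = 10.9336
circle(B,4.00) ∩ circle(D,8.00): a=3.2717, h=2.3013
  candidates: C₊=(2.2638,2.0374) cross=25.161; C₋=(2.4215,-2.5624) cross=-25.161
  mode + wants cross > 0 → take C=(2.2638,2.0374) (cross=25.161)
ex = (C−B)/|BC| = (0.7977,0.6030); ey = (-0.6030,0.7977)
P = B + -1.78·ex + -3.15·ey = (-0.4477,-3.9608)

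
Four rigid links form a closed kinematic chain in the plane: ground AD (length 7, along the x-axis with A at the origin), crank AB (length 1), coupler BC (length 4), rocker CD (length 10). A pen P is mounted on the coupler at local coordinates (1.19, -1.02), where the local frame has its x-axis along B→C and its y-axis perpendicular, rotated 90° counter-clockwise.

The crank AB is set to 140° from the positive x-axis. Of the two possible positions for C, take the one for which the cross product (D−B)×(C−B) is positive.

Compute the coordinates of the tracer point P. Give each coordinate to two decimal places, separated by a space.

-0.14 2.08

A=(0,0), D=(7.00,0)
B = A + 1.00·(cos140°, sin140°) = (-0.7660, 0.6428)
|BD| = 7.7926
circle(B,4.00) ∩ circle(D,10.00): a=-1.4934, h=3.7108
  candidates: C₊=(-1.9483,4.4641) cross=28.916; C₋=(-2.5605,-2.9321) cross=-28.916
  mode + wants cross > 0 → take C=(-1.9483,4.4641) (cross=28.916)
ex = (C−B)/|BC| = (-0.2956,0.9553); ey = (-0.9553,-0.2956)
P = B + 1.19·ex + -1.02·ey = (-0.1433,2.0811)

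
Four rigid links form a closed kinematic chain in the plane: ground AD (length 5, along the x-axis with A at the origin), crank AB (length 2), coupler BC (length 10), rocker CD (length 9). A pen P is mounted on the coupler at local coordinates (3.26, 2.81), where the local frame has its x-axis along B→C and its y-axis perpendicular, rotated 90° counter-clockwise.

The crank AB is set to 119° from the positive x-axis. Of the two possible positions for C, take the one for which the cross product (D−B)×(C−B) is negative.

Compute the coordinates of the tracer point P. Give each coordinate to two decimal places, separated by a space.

A=(0,0), D=(5.00,0)
B = A + 2.00·(cos119°, sin119°) = (-0.9696, 1.7492)
|BD| = 6.2206
circle(B,10.00) ∩ circle(D,9.00): a=4.6375, h=8.8597
  candidates: C₊=(5.9721,8.9473) cross=55.113; C₋=(0.9894,-8.0570) cross=-55.113
  mode - wants cross < 0 → take C=(0.9894,-8.0570) (cross=-55.113)
ex = (C−B)/|BC| = (0.1959,-0.9806); ey = (0.9806,0.1959)
P = B + 3.26·ex + 2.81·ey = (2.4246,-0.8971)

2.42 -0.90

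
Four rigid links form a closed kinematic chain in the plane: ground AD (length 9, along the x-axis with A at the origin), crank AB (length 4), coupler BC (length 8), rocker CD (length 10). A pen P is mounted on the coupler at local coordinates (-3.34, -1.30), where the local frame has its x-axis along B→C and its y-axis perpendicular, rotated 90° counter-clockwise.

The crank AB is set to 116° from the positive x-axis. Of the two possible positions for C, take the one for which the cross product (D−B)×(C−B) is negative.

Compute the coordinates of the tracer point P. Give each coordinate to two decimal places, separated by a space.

-3.73 6.59

A=(0,0), D=(9.00,0)
B = A + 4.00·(cos116°, sin116°) = (-1.7535, 3.5952)
|BD| = 11.3386
circle(B,8.00) ∩ circle(D,10.00): a=4.0818, h=6.8803
  candidates: C₊=(4.2993,8.8263) cross=78.013; C₋=(-0.0639,-4.2244) cross=-78.013
  mode - wants cross < 0 → take C=(-0.0639,-4.2244) (cross=-78.013)
ex = (C−B)/|BC| = (0.2112,-0.9774); ey = (0.9774,0.2112)
P = B + -3.34·ex + -1.30·ey = (-3.7296,6.5853)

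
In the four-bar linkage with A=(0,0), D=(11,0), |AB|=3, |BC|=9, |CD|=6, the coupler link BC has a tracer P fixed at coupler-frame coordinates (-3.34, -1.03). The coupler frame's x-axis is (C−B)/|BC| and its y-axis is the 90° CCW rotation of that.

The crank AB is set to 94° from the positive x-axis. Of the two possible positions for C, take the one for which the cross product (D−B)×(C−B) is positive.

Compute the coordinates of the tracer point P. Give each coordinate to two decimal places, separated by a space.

A=(0,0), D=(11.00,0)
B = A + 3.00·(cos94°, sin94°) = (-0.2093, 2.9927)
|BD| = 11.6019
circle(B,9.00) ∩ circle(D,6.00): a=7.7403, h=4.5922
  candidates: C₊=(8.4536,5.4329) cross=53.278; C₋=(6.0845,-3.4407) cross=-53.278
  mode + wants cross > 0 → take C=(8.4536,5.4329) (cross=53.278)
ex = (C−B)/|BC| = (0.9625,0.2711); ey = (-0.2711,0.9625)
P = B + -3.34·ex + -1.03·ey = (-3.1449,1.0957)

-3.14 1.10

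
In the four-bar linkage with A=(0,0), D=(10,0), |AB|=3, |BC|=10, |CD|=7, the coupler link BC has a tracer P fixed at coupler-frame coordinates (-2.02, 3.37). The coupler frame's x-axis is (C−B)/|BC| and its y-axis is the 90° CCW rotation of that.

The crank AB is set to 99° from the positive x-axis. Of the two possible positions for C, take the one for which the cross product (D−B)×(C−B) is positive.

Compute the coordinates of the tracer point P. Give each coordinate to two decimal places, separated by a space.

A=(0,0), D=(10.00,0)
B = A + 3.00·(cos99°, sin99°) = (-0.4693, 2.9631)
|BD| = 10.8805
circle(B,10.00) ∩ circle(D,7.00): a=7.7839, h=6.2778
  candidates: C₊=(8.7300,6.8838) cross=68.306; C₋=(5.3108,-5.1972) cross=-68.306
  mode + wants cross > 0 → take C=(8.7300,6.8838) (cross=68.306)
ex = (C−B)/|BC| = (0.9199,0.3921); ey = (-0.3921,0.9199)
P = B + -2.02·ex + 3.37·ey = (-3.6489,5.2712)

-3.65 5.27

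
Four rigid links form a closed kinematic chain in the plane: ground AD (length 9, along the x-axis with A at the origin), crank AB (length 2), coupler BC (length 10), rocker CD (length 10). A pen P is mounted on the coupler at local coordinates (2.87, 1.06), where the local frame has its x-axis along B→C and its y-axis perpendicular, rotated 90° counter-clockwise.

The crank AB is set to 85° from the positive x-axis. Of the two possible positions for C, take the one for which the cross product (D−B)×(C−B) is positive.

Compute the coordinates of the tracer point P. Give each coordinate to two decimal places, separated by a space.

1.19 4.88

A=(0,0), D=(9.00,0)
B = A + 2.00·(cos85°, sin85°) = (0.1743, 1.9924)
|BD| = 9.0478
circle(B,10.00) ∩ circle(D,10.00): a=4.5239, h=8.9182
  candidates: C₊=(6.5510,9.6955) cross=80.690; C₋=(2.6233,-7.7031) cross=-80.690
  mode + wants cross > 0 → take C=(6.5510,9.6955) (cross=80.690)
ex = (C−B)/|BC| = (0.6377,0.7703); ey = (-0.7703,0.6377)
P = B + 2.87·ex + 1.06·ey = (1.1879,4.8791)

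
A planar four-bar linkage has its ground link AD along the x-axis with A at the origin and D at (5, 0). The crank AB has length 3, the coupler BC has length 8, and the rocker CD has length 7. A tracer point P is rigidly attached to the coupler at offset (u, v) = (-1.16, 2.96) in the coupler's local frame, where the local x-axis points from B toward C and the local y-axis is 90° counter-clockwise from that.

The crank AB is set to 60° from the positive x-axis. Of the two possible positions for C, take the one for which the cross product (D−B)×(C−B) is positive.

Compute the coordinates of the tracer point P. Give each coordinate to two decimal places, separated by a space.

-0.77 4.82

A=(0,0), D=(5.00,0)
B = A + 3.00·(cos60°, sin60°) = (1.5000, 2.5981)
|BD| = 4.3589
circle(B,8.00) ∩ circle(D,7.00): a=3.9001, h=6.9849
  candidates: C₊=(8.7949,5.8821) cross=30.447; C₋=(0.4683,-5.3351) cross=-30.447
  mode + wants cross > 0 → take C=(8.7949,5.8821) (cross=30.447)
ex = (C−B)/|BC| = (0.9119,0.4105); ey = (-0.4105,0.9119)
P = B + -1.16·ex + 2.96·ey = (-0.7728,4.8210)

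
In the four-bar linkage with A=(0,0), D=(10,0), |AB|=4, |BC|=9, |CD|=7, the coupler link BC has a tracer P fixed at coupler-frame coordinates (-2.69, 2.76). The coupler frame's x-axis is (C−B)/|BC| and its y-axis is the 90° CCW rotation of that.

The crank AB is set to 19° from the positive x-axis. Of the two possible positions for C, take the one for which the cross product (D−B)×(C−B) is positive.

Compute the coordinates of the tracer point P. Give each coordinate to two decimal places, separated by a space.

A=(0,0), D=(10.00,0)
B = A + 4.00·(cos19°, sin19°) = (3.7821, 1.3023)
|BD| = 6.3528
circle(B,9.00) ∩ circle(D,7.00): a=5.6950, h=6.9690
  candidates: C₊=(10.7847,6.9559) cross=44.273; C₋=(7.9275,-6.6862) cross=-44.273
  mode + wants cross > 0 → take C=(10.7847,6.9559) (cross=44.273)
ex = (C−B)/|BC| = (0.7781,0.6282); ey = (-0.6282,0.7781)
P = B + -2.69·ex + 2.76·ey = (-0.0447,1.7599)

-0.04 1.76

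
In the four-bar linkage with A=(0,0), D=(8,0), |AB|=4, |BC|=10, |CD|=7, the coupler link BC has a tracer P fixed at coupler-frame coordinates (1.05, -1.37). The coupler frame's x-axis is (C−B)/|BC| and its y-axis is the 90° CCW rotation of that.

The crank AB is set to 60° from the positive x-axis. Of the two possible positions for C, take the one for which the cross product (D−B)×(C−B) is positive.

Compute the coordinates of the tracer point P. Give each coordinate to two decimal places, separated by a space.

3.36 2.40

A=(0,0), D=(8.00,0)
B = A + 4.00·(cos60°, sin60°) = (2.0000, 3.4641)
|BD| = 6.9282
circle(B,10.00) ∩ circle(D,7.00): a=7.1447, h=6.9967
  candidates: C₊=(11.6858,5.9510) cross=48.474; C₋=(4.6892,-6.1675) cross=-48.474
  mode + wants cross > 0 → take C=(11.6858,5.9510) (cross=48.474)
ex = (C−B)/|BC| = (0.9686,0.2487); ey = (-0.2487,0.9686)
P = B + 1.05·ex + -1.37·ey = (3.3577,2.3983)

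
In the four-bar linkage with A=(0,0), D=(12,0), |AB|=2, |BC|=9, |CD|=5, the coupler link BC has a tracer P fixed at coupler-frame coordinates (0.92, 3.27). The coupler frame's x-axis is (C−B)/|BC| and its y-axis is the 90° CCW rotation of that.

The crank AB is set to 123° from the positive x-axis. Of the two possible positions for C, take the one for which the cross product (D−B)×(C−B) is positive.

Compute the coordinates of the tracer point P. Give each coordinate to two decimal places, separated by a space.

-0.58 5.04

A=(0,0), D=(12.00,0)
B = A + 2.00·(cos123°, sin123°) = (-1.0893, 1.6773)
|BD| = 13.1963
circle(B,9.00) ∩ circle(D,5.00): a=8.7200, h=2.2276
  candidates: C₊=(7.8431,2.7785) cross=29.396; C₋=(7.2768,-1.6406) cross=-29.396
  mode + wants cross > 0 → take C=(7.8431,2.7785) (cross=29.396)
ex = (C−B)/|BC| = (0.9925,0.1224); ey = (-0.1224,0.9925)
P = B + 0.92·ex + 3.27·ey = (-0.5763,5.0353)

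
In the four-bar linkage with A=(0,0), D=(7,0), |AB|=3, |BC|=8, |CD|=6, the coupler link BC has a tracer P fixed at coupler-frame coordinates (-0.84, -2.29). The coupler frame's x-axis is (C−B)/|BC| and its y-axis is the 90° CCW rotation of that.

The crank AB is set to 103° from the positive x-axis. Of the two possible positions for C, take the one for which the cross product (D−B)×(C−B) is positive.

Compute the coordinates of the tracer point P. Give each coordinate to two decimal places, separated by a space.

-0.57 0.49

A=(0,0), D=(7.00,0)
B = A + 3.00·(cos103°, sin103°) = (-0.6749, 2.9231)
|BD| = 8.2127
circle(B,8.00) ∩ circle(D,6.00): a=5.8110, h=5.4984
  candidates: C₊=(6.7126,5.9931) cross=45.156; C₋=(2.7986,-4.2835) cross=-45.156
  mode + wants cross > 0 → take C=(6.7126,5.9931) (cross=45.156)
ex = (C−B)/|BC| = (0.9234,0.3838); ey = (-0.3838,0.9234)
P = B + -0.84·ex + -2.29·ey = (-0.5718,0.4861)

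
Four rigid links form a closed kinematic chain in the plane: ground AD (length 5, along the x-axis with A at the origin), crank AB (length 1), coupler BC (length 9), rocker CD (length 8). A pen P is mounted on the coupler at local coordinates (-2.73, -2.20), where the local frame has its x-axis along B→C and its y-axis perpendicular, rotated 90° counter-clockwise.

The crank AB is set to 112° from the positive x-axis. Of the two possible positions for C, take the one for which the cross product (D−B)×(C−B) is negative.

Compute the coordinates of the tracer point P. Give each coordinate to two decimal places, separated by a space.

A=(0,0), D=(5.00,0)
B = A + 1.00·(cos112°, sin112°) = (-0.3746, 0.9272)
|BD| = 5.4540
circle(B,9.00) ∩ circle(D,8.00): a=4.2855, h=7.9142
  candidates: C₊=(5.1939,7.9976) cross=43.164; C₋=(2.5031,-7.6004) cross=-43.164
  mode - wants cross < 0 → take C=(2.5031,-7.6004) (cross=-43.164)
ex = (C−B)/|BC| = (0.3197,-0.9475); ey = (0.9475,0.3197)
P = B + -2.73·ex + -2.20·ey = (-3.3320,2.8104)

-3.33 2.81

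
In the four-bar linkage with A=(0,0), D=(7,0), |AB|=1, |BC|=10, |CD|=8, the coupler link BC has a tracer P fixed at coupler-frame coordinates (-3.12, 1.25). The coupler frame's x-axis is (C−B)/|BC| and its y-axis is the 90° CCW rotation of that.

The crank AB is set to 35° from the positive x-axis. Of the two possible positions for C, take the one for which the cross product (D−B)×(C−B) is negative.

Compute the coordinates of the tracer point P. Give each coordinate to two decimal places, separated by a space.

0.25 3.89

A=(0,0), D=(7.00,0)
B = A + 1.00·(cos35°, sin35°) = (0.8192, 0.5736)
|BD| = 6.2074
circle(B,10.00) ∩ circle(D,8.00): a=6.0035, h=7.9974
  candidates: C₊=(7.5359,7.9820) cross=49.643; C₋=(6.0580,-7.9443) cross=-49.643
  mode - wants cross < 0 → take C=(6.0580,-7.9443) (cross=-49.643)
ex = (C−B)/|BC| = (0.5239,-0.8518); ey = (0.8518,0.5239)
P = B + -3.12·ex + 1.25·ey = (0.2494,3.8860)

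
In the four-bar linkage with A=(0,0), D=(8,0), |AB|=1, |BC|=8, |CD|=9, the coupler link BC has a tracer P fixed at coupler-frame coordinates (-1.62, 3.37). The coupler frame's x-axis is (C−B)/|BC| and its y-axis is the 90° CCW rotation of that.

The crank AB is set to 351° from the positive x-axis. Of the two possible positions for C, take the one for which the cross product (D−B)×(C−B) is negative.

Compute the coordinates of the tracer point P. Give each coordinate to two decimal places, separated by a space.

A=(0,0), D=(8.00,0)
B = A + 1.00·(cos351°, sin351°) = (0.9877, -0.1564)
|BD| = 7.0141
circle(B,8.00) ∩ circle(D,9.00): a=2.2952, h=7.6637
  candidates: C₊=(3.1114,7.5565) cross=53.754; C₋=(3.4532,-7.7670) cross=-53.754
  mode - wants cross < 0 → take C=(3.4532,-7.7670) (cross=-53.754)
ex = (C−B)/|BC| = (0.3082,-0.9513); ey = (0.9513,0.3082)
P = B + -1.62·ex + 3.37·ey = (3.6944,2.4233)

3.69 2.42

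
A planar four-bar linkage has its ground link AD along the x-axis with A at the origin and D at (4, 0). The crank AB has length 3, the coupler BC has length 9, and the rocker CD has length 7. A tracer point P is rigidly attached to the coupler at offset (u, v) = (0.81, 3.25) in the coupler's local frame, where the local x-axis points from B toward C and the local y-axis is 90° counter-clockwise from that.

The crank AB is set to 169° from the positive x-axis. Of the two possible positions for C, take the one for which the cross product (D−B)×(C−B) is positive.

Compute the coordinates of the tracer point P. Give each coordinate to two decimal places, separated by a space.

-4.69 3.43

A=(0,0), D=(4.00,0)
B = A + 3.00·(cos169°, sin169°) = (-2.9449, 0.5724)
|BD| = 6.9684
circle(B,9.00) ∩ circle(D,7.00): a=5.7803, h=6.8984
  candidates: C₊=(3.3825,6.9727) cross=48.071; C₋=(2.2492,-6.7775) cross=-48.071
  mode + wants cross > 0 → take C=(3.3825,6.9727) (cross=48.071)
ex = (C−B)/|BC| = (0.7030,0.7111); ey = (-0.7111,0.7030)
P = B + 0.81·ex + 3.25·ey = (-4.6866,3.4334)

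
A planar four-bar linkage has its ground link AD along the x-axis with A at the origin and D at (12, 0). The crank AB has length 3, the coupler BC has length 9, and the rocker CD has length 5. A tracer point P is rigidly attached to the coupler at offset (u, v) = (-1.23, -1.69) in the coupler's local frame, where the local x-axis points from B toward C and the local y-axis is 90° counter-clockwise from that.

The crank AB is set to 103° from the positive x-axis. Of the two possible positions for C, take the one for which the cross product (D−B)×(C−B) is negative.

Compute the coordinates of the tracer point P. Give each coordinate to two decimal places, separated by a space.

A=(0,0), D=(12.00,0)
B = A + 3.00·(cos103°, sin103°) = (-0.6749, 2.9231)
|BD| = 13.0076
circle(B,9.00) ∩ circle(D,5.00): a=8.6564, h=2.4632
  candidates: C₊=(8.3136,3.3780) cross=32.040; C₋=(7.2066,-1.4224) cross=-32.040
  mode - wants cross < 0 → take C=(7.2066,-1.4224) (cross=-32.040)
ex = (C−B)/|BC| = (0.8757,-0.4828); ey = (0.4828,0.8757)
P = B + -1.23·ex + -1.69·ey = (-2.5680,2.0370)

-2.57 2.04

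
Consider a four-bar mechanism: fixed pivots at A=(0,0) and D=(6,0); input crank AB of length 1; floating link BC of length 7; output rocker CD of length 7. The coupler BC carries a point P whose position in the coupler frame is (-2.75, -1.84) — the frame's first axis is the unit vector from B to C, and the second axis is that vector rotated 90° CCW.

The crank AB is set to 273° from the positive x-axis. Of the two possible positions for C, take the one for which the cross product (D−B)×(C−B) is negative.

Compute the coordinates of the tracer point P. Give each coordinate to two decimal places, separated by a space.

-3.03 0.20

A=(0,0), D=(6.00,0)
B = A + 1.00·(cos273°, sin273°) = (0.0523, -0.9986)
|BD| = 6.0309
circle(B,7.00) ∩ circle(D,7.00): a=3.0155, h=6.3172
  candidates: C₊=(1.9801,5.7307) cross=38.099; C₋=(4.0722,-6.7293) cross=-38.099
  mode - wants cross < 0 → take C=(4.0722,-6.7293) (cross=-38.099)
ex = (C−B)/|BC| = (0.5743,-0.8187); ey = (0.8187,0.5743)
P = B + -2.75·ex + -1.84·ey = (-3.0332,0.1961)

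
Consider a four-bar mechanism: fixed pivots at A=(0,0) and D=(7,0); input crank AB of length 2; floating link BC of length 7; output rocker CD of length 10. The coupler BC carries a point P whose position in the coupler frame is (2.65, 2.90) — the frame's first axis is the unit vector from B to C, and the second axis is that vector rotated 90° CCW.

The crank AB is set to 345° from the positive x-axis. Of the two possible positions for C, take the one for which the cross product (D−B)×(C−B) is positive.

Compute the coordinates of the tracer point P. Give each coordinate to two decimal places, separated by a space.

-1.84 0.57

A=(0,0), D=(7.00,0)
B = A + 2.00·(cos345°, sin345°) = (1.9319, -0.5176)
|BD| = 5.0945
circle(B,7.00) ∩ circle(D,10.00): a=-2.4581, h=6.5542
  candidates: C₊=(-1.1795,5.7529) cross=33.390; C₋=(0.1524,-7.2877) cross=-33.390
  mode + wants cross > 0 → take C=(-1.1795,5.7529) (cross=33.390)
ex = (C−B)/|BC| = (-0.4445,0.8958); ey = (-0.8958,-0.4445)
P = B + 2.65·ex + 2.90·ey = (-1.8438,0.5672)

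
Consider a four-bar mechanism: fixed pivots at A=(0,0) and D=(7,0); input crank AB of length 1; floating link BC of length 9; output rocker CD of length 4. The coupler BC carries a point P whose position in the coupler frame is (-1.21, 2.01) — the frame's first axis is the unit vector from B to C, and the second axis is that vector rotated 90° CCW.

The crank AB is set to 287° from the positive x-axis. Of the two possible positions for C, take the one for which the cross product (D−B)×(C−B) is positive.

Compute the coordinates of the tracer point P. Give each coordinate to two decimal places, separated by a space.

A=(0,0), D=(7.00,0)
B = A + 1.00·(cos287°, sin287°) = (0.2924, -0.9563)
|BD| = 6.7755
circle(B,9.00) ∩ circle(D,4.00): a=8.1845, h=3.7436
  candidates: C₊=(7.8665,3.9050) cross=25.365; C₋=(8.9233,-3.5073) cross=-25.365
  mode + wants cross > 0 → take C=(7.8665,3.9050) (cross=25.365)
ex = (C−B)/|BC| = (0.8416,0.5401); ey = (-0.5401,0.8416)
P = B + -1.21·ex + 2.01·ey = (-1.8116,0.0817)

-1.81 0.08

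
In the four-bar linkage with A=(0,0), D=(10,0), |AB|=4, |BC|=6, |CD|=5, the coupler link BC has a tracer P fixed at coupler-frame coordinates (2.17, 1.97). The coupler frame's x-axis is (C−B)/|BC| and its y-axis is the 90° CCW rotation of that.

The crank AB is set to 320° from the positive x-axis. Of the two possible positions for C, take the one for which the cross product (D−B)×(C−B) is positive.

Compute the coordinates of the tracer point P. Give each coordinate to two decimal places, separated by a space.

2.31 0.26

A=(0,0), D=(10.00,0)
B = A + 4.00·(cos320°, sin320°) = (3.0642, -2.5712)
|BD| = 7.3971
circle(B,6.00) ∩ circle(D,5.00): a=4.4421, h=4.0334
  candidates: C₊=(5.8273,2.7547) cross=29.835; C₋=(8.6312,-4.8090) cross=-29.835
  mode + wants cross > 0 → take C=(5.8273,2.7547) (cross=29.835)
ex = (C−B)/|BC| = (0.4605,0.8876); ey = (-0.8876,0.4605)
P = B + 2.17·ex + 1.97·ey = (2.3148,0.2623)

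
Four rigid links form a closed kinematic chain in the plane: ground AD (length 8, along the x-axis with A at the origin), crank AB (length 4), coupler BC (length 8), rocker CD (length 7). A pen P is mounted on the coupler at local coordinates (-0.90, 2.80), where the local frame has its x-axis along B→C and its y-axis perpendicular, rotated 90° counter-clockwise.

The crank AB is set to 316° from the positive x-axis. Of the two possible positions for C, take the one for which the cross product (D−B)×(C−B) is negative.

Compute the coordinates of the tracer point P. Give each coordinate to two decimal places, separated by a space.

3.49 0.10

A=(0,0), D=(8.00,0)
B = A + 4.00·(cos316°, sin316°) = (2.8774, -2.7786)
|BD| = 5.8277
circle(B,8.00) ∩ circle(D,7.00): a=4.2008, h=6.8083
  candidates: C₊=(3.3237,5.2089) cross=39.677; C₋=(9.8161,-6.7603) cross=-39.677
  mode - wants cross < 0 → take C=(9.8161,-6.7603) (cross=-39.677)
ex = (C−B)/|BC| = (0.8673,-0.4977); ey = (0.4977,0.8673)
P = B + -0.90·ex + 2.80·ey = (3.4903,0.0979)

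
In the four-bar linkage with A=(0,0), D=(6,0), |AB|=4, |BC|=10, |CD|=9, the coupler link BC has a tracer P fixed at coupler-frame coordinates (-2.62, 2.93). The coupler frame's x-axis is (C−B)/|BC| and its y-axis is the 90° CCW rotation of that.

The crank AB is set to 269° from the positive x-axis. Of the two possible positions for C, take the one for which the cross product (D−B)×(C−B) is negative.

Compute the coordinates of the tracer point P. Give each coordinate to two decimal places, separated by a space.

-1.07 -0.20

A=(0,0), D=(6.00,0)
B = A + 4.00·(cos269°, sin269°) = (-0.0698, -3.9994)
|BD| = 7.2690
circle(B,10.00) ∩ circle(D,9.00): a=4.9414, h=8.6938
  candidates: C₊=(-0.7269,5.9790) cross=63.195; C₋=(8.8398,-8.5402) cross=-63.195
  mode - wants cross < 0 → take C=(8.8398,-8.5402) (cross=-63.195)
ex = (C−B)/|BC| = (0.8910,-0.4541); ey = (0.4541,0.8910)
P = B + -2.62·ex + 2.93·ey = (-1.0737,-0.1992)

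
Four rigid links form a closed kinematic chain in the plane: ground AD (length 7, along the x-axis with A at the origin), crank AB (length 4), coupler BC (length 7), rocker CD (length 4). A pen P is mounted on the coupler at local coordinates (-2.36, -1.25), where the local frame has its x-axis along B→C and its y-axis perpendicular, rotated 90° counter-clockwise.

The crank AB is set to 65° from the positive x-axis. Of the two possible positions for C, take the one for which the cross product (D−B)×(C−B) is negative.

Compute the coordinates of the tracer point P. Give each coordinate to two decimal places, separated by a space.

-0.33 5.37

A=(0,0), D=(7.00,0)
B = A + 4.00·(cos65°, sin65°) = (1.6905, 3.6252)
|BD| = 6.4291
circle(B,7.00) ∩ circle(D,4.00): a=5.7810, h=3.9471
  candidates: C₊=(8.6905,3.6252) cross=25.377; C₋=(4.2391,-2.8943) cross=-25.377
  mode - wants cross < 0 → take C=(4.2391,-2.8943) (cross=-25.377)
ex = (C−B)/|BC| = (0.3641,-0.9314); ey = (0.9314,0.3641)
P = B + -2.36·ex + -1.25·ey = (-0.3330,5.3682)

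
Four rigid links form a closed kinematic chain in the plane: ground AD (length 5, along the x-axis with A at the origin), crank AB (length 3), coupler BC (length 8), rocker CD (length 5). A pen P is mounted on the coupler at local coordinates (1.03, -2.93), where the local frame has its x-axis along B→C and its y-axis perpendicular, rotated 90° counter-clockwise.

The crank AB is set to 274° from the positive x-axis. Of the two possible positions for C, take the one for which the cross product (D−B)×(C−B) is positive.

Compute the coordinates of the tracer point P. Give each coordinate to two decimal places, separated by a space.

A=(0,0), D=(5.00,0)
B = A + 3.00·(cos274°, sin274°) = (0.2093, -2.9927)
|BD| = 5.6487
circle(B,8.00) ∩ circle(D,5.00): a=6.2765, h=4.9604
  candidates: C₊=(2.9044,4.5397) cross=28.020; C₋=(8.1605,-3.8744) cross=-28.020
  mode + wants cross > 0 → take C=(2.9044,4.5397) (cross=28.020)
ex = (C−B)/|BC| = (0.3369,0.9415); ey = (-0.9415,0.3369)
P = B + 1.03·ex + -2.93·ey = (3.3150,-3.0100)

3.31 -3.01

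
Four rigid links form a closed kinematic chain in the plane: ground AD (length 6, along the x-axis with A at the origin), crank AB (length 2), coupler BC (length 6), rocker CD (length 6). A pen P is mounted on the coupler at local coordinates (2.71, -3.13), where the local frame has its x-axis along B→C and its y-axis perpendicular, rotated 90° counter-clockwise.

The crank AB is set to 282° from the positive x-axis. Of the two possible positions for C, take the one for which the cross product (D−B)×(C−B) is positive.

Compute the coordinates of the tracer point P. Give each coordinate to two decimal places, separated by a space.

3.98 0.15

A=(0,0), D=(6.00,0)
B = A + 2.00·(cos282°, sin282°) = (0.4158, -1.9563)
|BD| = 5.9169
circle(B,6.00) ∩ circle(D,6.00): a=2.9585, h=5.2199
  candidates: C₊=(1.4821,3.9482) cross=30.886; C₋=(4.9338,-5.9045) cross=-30.886
  mode + wants cross > 0 → take C=(1.4821,3.9482) (cross=30.886)
ex = (C−B)/|BC| = (0.1777,0.9841); ey = (-0.9841,0.1777)
P = B + 2.71·ex + -3.13·ey = (3.9776,0.1543)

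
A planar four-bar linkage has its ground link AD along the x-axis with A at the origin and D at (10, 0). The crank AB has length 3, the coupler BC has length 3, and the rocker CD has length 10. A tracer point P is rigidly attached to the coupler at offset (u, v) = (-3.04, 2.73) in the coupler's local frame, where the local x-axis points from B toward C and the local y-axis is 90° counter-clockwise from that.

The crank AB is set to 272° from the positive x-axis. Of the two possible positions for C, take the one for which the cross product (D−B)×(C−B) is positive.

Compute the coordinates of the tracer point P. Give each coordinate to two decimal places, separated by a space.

A=(0,0), D=(10.00,0)
B = A + 3.00·(cos272°, sin272°) = (0.1047, -2.9982)
|BD| = 10.3395
circle(B,3.00) ∩ circle(D,10.00): a=0.7692, h=2.8997
  candidates: C₊=(-0.0000,-0.0000) cross=29.982; C₋=(1.6817,-5.5503) cross=-29.982
  mode + wants cross > 0 → take C=(-0.0000,-0.0000) (cross=29.982)
ex = (C−B)/|BC| = (-0.0349,0.9994); ey = (-0.9994,-0.0349)
P = B + -3.04·ex + 2.73·ey = (-2.5175,-6.1316)

-2.52 -6.13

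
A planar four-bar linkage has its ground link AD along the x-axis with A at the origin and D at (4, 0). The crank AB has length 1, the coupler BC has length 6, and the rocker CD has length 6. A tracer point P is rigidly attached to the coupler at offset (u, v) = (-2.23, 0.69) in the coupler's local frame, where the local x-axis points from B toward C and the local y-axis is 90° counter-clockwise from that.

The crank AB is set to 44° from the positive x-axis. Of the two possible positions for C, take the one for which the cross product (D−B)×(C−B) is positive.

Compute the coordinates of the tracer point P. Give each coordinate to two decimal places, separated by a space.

A=(0,0), D=(4.00,0)
B = A + 1.00·(cos44°, sin44°) = (0.7193, 0.6947)
|BD| = 3.3534
circle(B,6.00) ∩ circle(D,6.00): a=1.6767, h=5.7610
  candidates: C₊=(3.5531,5.9833) cross=19.319; C₋=(1.1663,-5.2887) cross=-19.319
  mode + wants cross > 0 → take C=(3.5531,5.9833) (cross=19.319)
ex = (C−B)/|BC| = (0.4723,0.8814); ey = (-0.8814,0.4723)
P = B + -2.23·ex + 0.69·ey = (-0.9421,-0.9451)

-0.94 -0.95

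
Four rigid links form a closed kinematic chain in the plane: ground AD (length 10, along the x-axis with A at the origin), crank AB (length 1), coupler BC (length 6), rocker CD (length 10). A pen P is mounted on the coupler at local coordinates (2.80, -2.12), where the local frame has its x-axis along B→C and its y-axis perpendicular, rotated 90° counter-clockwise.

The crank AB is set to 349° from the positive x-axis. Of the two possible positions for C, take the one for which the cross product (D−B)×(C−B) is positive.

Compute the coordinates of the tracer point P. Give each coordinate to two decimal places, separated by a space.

A=(0,0), D=(10.00,0)
B = A + 1.00·(cos349°, sin349°) = (0.9816, -0.1908)
|BD| = 9.0204
circle(B,6.00) ∩ circle(D,10.00): a=0.9627, h=5.9223
  candidates: C₊=(1.8188,5.7505) cross=53.421; C₋=(2.0694,-6.0914) cross=-53.421
  mode + wants cross > 0 → take C=(1.8188,5.7505) (cross=53.421)
ex = (C−B)/|BC| = (0.1395,0.9902); ey = (-0.9902,0.1395)
P = B + 2.80·ex + -2.12·ey = (3.4716,2.2860)

3.47 2.29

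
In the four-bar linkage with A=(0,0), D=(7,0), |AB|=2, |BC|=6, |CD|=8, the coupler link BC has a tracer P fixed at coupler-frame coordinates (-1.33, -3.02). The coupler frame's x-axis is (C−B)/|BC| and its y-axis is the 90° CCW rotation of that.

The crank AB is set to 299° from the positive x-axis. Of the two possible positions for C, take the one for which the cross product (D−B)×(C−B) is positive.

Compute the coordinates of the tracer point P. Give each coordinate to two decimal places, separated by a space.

4.14 -2.68

A=(0,0), D=(7.00,0)
B = A + 2.00·(cos299°, sin299°) = (0.9696, -1.7492)
|BD| = 6.2790
circle(B,6.00) ∩ circle(D,8.00): a=0.9098, h=5.9306
  candidates: C₊=(0.1912,4.2001) cross=37.238; C₋=(3.4956,-7.1916) cross=-37.238
  mode + wants cross > 0 → take C=(0.1912,4.2001) (cross=37.238)
ex = (C−B)/|BC| = (-0.1297,0.9915); ey = (-0.9915,-0.1297)
P = B + -1.33·ex + -3.02·ey = (4.1366,-2.6762)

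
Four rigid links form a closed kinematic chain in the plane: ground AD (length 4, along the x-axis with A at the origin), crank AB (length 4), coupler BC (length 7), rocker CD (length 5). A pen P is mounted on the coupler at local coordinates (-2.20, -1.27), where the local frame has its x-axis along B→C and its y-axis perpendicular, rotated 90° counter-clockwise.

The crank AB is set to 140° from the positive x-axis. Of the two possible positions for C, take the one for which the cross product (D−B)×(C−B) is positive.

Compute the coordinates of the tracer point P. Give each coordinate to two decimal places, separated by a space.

A=(0,0), D=(4.00,0)
B = A + 4.00·(cos140°, sin140°) = (-3.0642, 2.5712)
|BD| = 7.5175
circle(B,7.00) ∩ circle(D,5.00): a=5.3550, h=4.5082
  candidates: C₊=(3.5098,4.9759) cross=33.890; C₋=(0.4260,-3.4967) cross=-33.890
  mode + wants cross > 0 → take C=(3.5098,4.9759) (cross=33.890)
ex = (C−B)/|BC| = (0.9391,0.3435); ey = (-0.3435,0.9391)
P = B + -2.20·ex + -1.27·ey = (-4.6940,0.6227)

-4.69 0.62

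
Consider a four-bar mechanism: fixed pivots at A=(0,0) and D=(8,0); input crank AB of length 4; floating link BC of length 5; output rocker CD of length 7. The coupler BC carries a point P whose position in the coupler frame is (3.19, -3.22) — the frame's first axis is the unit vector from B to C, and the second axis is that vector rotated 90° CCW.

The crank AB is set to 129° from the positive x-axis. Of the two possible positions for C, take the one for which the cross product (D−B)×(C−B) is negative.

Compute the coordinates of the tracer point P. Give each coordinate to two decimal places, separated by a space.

-2.54 -1.42

A=(0,0), D=(8.00,0)
B = A + 4.00·(cos129°, sin129°) = (-2.5173, 3.1086)
|BD| = 10.9671
circle(B,5.00) ∩ circle(D,7.00): a=4.3893, h=2.3945
  candidates: C₊=(2.3708,4.1607) cross=26.261; C₋=(1.0133,-0.4319) cross=-26.261
  mode - wants cross < 0 → take C=(1.0133,-0.4319) (cross=-26.261)
ex = (C−B)/|BC| = (0.7061,-0.7081); ey = (0.7081,0.7061)
P = B + 3.19·ex + -3.22·ey = (-2.5448,-1.4239)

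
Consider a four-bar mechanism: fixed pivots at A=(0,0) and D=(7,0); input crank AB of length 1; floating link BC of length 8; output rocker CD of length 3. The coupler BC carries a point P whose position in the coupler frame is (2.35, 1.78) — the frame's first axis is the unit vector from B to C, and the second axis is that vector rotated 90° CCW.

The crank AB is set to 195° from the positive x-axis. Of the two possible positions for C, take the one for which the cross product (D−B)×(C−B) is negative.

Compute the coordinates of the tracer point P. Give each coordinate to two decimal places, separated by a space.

1.85 0.62

A=(0,0), D=(7.00,0)
B = A + 1.00·(cos195°, sin195°) = (-0.9659, -0.2588)
|BD| = 7.9701
circle(B,8.00) ∩ circle(D,3.00): a=7.4354, h=2.9520
  candidates: C₊=(6.3697,2.9330) cross=23.528; C₋=(6.5615,-2.9678) cross=-23.528
  mode - wants cross < 0 → take C=(6.5615,-2.9678) (cross=-23.528)
ex = (C−B)/|BC| = (0.9409,-0.3386); ey = (0.3386,0.9409)
P = B + 2.35·ex + 1.78·ey = (1.8480,0.6203)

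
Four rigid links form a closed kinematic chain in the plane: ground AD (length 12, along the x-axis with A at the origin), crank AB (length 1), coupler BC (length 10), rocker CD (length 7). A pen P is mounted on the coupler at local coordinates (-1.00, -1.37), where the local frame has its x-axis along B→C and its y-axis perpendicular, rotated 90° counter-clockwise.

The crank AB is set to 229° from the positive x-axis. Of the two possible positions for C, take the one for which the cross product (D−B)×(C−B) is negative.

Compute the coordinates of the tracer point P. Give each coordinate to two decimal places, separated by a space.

-2.21 -1.44

A=(0,0), D=(12.00,0)
B = A + 1.00·(cos229°, sin229°) = (-0.6561, -0.7547)
|BD| = 12.6785
circle(B,10.00) ∩ circle(D,7.00): a=8.3505, h=5.5017
  candidates: C₊=(7.3522,5.2343) cross=69.753; C₋=(8.0072,-5.7495) cross=-69.753
  mode - wants cross < 0 → take C=(8.0072,-5.7495) (cross=-69.753)
ex = (C−B)/|BC| = (0.8663,-0.4995); ey = (0.4995,0.8663)
P = B + -1.00·ex + -1.37·ey = (-2.2067,-1.4421)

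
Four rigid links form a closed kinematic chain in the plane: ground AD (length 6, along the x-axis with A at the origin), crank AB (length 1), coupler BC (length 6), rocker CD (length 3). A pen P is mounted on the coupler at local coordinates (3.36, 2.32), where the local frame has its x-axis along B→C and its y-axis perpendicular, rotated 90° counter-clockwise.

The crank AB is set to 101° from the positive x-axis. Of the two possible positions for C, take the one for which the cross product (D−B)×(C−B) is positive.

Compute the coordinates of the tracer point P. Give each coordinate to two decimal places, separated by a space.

A=(0,0), D=(6.00,0)
B = A + 1.00·(cos101°, sin101°) = (-0.1908, 0.9816)
|BD| = 6.2682
circle(B,6.00) ∩ circle(D,3.00): a=5.2878, h=2.8353
  candidates: C₊=(5.4758,2.9538) cross=17.772; C₋=(4.5877,-2.6468) cross=-17.772
  mode + wants cross > 0 → take C=(5.4758,2.9538) (cross=17.772)
ex = (C−B)/|BC| = (0.9444,0.3287); ey = (-0.3287,0.9444)
P = B + 3.36·ex + 2.32·ey = (2.2199,4.2772)

2.22 4.28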